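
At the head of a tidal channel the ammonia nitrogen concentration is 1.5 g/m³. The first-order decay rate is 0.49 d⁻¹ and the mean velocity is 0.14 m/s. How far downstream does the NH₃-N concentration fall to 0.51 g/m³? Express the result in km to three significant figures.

From C = C₀·e^(−kt), t = ln(C₀/C)/k = ln(1.5/0.51)/0.49 = 1.079/0.49 = 2.202 d.
Distance = v·t = 0.14 m/s × 1.902e+05 s = 2.663e+04 m = 26.63 km.

26.6 km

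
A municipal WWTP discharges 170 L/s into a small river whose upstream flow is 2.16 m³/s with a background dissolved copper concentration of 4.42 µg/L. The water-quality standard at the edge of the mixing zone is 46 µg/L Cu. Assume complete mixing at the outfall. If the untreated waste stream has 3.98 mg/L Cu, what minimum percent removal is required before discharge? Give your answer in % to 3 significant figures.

85.6 %

170 L/s = 0.17 m³/s.
4.42 µg/L = 0.00442 mg/L.
46 µg/L = 0.046 mg/L.
Mass balance: 0.046·2.33 = 0.17·Cₑ + 2.16·0.00442.
Cₑ = (0.1072 − 0.009547) / 0.17 = 0.5743 mg/L.
Required removal = 1 − 0.5743/3.98 = 85.57 %.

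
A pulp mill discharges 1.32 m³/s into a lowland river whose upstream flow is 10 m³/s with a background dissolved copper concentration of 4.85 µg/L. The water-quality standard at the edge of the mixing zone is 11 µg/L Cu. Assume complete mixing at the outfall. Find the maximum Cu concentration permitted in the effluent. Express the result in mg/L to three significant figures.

0.0576 mg/L

4.85 µg/L = 0.00485 mg/L.
11 µg/L = 0.011 mg/L.
Mass balance: 0.011·11.32 = 1.32·Cₑ + 10·0.00485.
Cₑ = (0.1245 − 0.0485) / 1.32 = 0.05759 mg/L.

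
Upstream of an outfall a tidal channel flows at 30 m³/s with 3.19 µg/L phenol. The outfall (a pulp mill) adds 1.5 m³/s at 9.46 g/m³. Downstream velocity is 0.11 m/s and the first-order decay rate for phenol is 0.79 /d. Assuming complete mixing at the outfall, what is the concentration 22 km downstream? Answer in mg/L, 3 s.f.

0.0728 mg/L

3.19 µg/L = 0.00319 mg/L.
After complete mixing, C₀ = (1.5·9.46 + 30·0.00319) / 31.5 = 0.4535 mg/L.
Travel time t = 2.2e+04 m / 0.11 m/s = 2e+05 s = 2.315 d.
C = 0.4535·exp(−0.79·2.315) = 0.4535·0.1606 = 0.07284 mg/L.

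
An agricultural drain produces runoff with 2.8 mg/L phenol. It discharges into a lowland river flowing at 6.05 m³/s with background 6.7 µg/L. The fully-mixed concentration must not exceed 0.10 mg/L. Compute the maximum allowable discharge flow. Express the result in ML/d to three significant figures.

18.1 ML/d

6.7 µg/L = 0.0067 mg/L.
Mass balance at complete mixing: C_std·(Q_w + Q_r) = Q_w·C_e + Q_r·C_b.
Rearranging, Q_w = Q_r·(C_std − C_b)/(C_e − C_std) = 6.05·(0.1 − 0.0067) / (2.8 − 0.1) = 0.2091 m³/s.
= 18.06 ML/d.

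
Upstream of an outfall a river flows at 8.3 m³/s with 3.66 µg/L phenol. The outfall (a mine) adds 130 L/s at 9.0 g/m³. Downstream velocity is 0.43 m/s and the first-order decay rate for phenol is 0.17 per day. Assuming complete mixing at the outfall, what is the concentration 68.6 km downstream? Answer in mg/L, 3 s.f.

130 L/s = 0.13 m³/s.
3.66 µg/L = 0.00366 mg/L.
After complete mixing, C₀ = (0.13·9 + 8.3·0.00366) / 8.43 = 0.1424 mg/L.
Travel time t = 6.86e+04 m / 0.43 m/s = 1.595e+05 s = 1.846 d.
C = 0.1424·exp(−0.17·1.846) = 0.1424·0.7306 = 0.104 mg/L.

0.104 mg/L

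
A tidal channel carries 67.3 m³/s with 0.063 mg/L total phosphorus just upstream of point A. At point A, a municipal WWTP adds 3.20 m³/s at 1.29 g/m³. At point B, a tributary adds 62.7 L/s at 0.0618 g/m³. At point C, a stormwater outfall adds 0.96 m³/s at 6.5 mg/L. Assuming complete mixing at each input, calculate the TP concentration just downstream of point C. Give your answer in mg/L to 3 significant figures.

0.204 mg/L

After input A: C = (67.3·0.063 + 3.2·1.29) / 70.5 = 0.1187 mg/L.
62.7 L/s = 0.0627 m³/s.
After input B: C = (70.5·0.1187 + 0.0627·0.0618) / 70.56 = 0.1186 mg/L.
After input C: C = (70.56·0.1186 + 0.96·6.5) / 71.52 = 0.2043 mg/L.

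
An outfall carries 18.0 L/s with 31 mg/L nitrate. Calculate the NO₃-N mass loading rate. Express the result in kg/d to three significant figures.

18.0 L/s = 0.018 m³/s.
Mass flux = Q·C = 0.018 m³/s × 31 g/m³ = 0.558 g/s.
= 0.558 g/s × 86.4 = 48.21 kg/d.

48.2 kg/d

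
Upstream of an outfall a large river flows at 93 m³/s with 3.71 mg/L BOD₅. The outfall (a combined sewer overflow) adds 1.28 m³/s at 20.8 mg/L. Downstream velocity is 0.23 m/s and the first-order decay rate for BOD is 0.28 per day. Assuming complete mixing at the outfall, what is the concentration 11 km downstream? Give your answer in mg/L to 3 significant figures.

After complete mixing, C₀ = (1.28·20.8 + 93·3.71) / 94.28 = 3.942 mg/L.
Travel time t = 1.1e+04 m / 0.23 m/s = 4.783e+04 s = 0.5535 d.
C = 3.942·exp(−0.28·0.5535) = 3.942·0.8564 = 3.376 mg/L.

3.38 mg/L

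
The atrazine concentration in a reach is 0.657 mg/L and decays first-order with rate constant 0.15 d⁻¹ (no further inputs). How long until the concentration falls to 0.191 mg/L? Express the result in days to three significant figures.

t = ln(C₀/C)/k = ln(0.657/0.191)/0.15 = 1.235/0.15 = 8.236 d.

8.24 d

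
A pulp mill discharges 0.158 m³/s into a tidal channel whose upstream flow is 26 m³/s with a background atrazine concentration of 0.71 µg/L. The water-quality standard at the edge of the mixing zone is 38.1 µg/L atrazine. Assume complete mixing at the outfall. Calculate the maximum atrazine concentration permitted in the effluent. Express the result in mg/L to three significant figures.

0.71 µg/L = 0.00071 mg/L.
38.1 µg/L = 0.0381 mg/L.
Mass balance: 0.0381·26.16 = 0.158·Cₑ + 26·0.00071.
Cₑ = (0.9966 − 0.01846) / 0.158 = 6.191 mg/L.

6.19 mg/L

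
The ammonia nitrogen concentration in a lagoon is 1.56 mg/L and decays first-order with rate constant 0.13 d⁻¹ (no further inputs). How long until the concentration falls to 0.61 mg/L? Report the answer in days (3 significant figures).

7.22 d

t = ln(C₀/C)/k = ln(1.56/0.61)/0.13 = 0.939/0.13 = 7.223 d.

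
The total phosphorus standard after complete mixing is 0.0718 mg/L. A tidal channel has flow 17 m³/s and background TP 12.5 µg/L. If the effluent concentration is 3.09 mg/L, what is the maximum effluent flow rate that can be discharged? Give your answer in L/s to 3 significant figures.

12.5 µg/L = 0.0125 mg/L.
Mass balance at complete mixing: C_std·(Q_w + Q_r) = Q_w·C_e + Q_r·C_b.
Rearranging, Q_w = Q_r·(C_std − C_b)/(C_e − C_std) = 17·(0.0718 − 0.0125) / (3.09 − 0.0718) = 0.334 m³/s.
= 334 L/s.

334 L/s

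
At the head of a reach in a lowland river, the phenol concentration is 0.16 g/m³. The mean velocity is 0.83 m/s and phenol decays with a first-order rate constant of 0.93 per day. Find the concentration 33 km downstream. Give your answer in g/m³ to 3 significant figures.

Travel time t = 33 km / 0.83 m/s = 3.3e+04/0.83 = 3.976e+04 s = 0.4602 d.
First-order decay: C = 0.16·exp(−0.93·0.4602) = 0.16·0.6518 = 0.1043 g/m³.

0.104 g/m³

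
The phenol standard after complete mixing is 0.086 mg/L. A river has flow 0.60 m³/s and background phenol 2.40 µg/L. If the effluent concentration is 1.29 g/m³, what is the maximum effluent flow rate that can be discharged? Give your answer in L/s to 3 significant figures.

2.40 µg/L = 0.0024 mg/L.
Mass balance at complete mixing: C_std·(Q_w + Q_r) = Q_w·C_e + Q_r·C_b.
Rearranging, Q_w = Q_r·(C_std − C_b)/(C_e − C_std) = 0.60·(0.086 − 0.0024) / (1.29 − 0.086) = 0.04166 m³/s.
= 41.66 L/s.

41.7 L/s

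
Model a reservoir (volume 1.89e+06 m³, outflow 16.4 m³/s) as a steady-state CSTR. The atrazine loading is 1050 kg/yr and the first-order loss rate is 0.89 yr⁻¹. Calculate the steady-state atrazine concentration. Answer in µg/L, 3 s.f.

2.02 µg/L

Outflow Q = 16.4 m³/s × 3.156e+07 s/yr = 5.175e+08 m³/yr.
Steady-state CSTR mass balance: W = Q·C + k·V·C, so C = W/(Q + kV).
Q + kV = 5.175e+08 + 0.89·1.89e+06 = 5.192e+08 m³/yr.
C = 1050/5.192e+08 = 2.022e-06 kg/m³ = 0.002022 mg/L = 2.022 µg/L.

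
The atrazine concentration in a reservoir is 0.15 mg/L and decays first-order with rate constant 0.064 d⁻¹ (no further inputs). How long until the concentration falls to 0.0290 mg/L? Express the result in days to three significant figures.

t = ln(C₀/C)/k = ln(0.15/0.0290)/0.064 = 1.643/0.064 = 25.68 d.

25.7 d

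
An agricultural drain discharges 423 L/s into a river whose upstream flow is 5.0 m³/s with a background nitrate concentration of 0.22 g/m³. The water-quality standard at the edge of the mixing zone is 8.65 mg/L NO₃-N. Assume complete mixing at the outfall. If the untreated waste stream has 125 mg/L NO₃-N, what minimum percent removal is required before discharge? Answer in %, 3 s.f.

13.4 %

423 L/s = 0.423 m³/s.
Mass balance: 8.65·5.423 = 0.423·Cₑ + 5·0.22.
Cₑ = (46.91 − 1.1) / 0.423 = 108.3 mg/L.
Required removal = 1 − 108.3/125 = 13.36 %.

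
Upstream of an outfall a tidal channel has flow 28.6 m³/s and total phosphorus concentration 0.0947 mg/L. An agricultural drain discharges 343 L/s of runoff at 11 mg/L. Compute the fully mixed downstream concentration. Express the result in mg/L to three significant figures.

0.224 mg/L

343 L/s = 0.343 m³/s.
Conservation of mass across the mixing zone: C = (0.343·11 + 28.6·0.0947) / (0.343 + 28.6) = 6.481/28.94 = 0.2239 mg/L.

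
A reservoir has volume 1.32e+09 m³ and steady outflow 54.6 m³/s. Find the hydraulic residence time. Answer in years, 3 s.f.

0.766 yr

Q = 54.6 m³/s × 3.156e+07 s/yr = 1.723e+09 m³/yr.
Hydraulic residence time τ = V/Q = 1.32e+09/1.723e+09 = 0.7661 yr.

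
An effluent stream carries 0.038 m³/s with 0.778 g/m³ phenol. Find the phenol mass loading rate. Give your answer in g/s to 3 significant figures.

Mass flux = Q·C = 0.038 m³/s × 0.778 g/m³ = 0.02956 g/s.

0.0296 g/s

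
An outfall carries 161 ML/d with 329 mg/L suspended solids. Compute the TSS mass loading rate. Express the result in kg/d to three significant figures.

161 ML/d = 1.863 m³/s.
Mass flux = Q·C = 1.863 m³/s × 329 g/m³ = 613.1 g/s.
= 613.1 g/s × 86.4 = 5.297e+04 kg/d.

53000 kg/d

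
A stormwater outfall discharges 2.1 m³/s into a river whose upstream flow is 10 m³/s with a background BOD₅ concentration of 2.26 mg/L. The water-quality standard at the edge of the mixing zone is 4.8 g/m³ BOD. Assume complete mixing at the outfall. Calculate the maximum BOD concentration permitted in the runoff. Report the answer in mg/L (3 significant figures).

16.9 mg/L

Mass balance: 4.8·12.1 = 2.1·Cₑ + 10·2.26.
Cₑ = (58.08 − 22.6) / 2.1 = 16.9 mg/L.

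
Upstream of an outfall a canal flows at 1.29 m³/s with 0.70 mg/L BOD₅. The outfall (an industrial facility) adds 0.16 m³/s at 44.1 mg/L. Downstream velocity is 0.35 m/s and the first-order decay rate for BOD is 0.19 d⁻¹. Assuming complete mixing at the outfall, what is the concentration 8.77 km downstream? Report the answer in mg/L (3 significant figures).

After complete mixing, C₀ = (0.16·44.1 + 1.29·0.7) / 1.45 = 5.489 mg/L.
Travel time t = 8770 m / 0.35 m/s = 2.506e+04 s = 0.29 d.
C = 5.489·exp(−0.19·0.29) = 5.489·0.9464 = 5.195 mg/L.

5.19 mg/L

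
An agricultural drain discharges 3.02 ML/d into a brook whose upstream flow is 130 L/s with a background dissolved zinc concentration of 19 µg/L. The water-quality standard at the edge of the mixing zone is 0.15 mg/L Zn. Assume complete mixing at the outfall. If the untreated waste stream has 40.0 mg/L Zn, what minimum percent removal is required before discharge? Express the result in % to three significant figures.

98.4 %

3.02 ML/d = 0.03495 m³/s.
130 L/s = 0.13 m³/s.
19 µg/L = 0.019 mg/L.
Mass balance: 0.15·0.165 = 0.03495·Cₑ + 0.13·0.019.
Cₑ = (0.02474 − 0.00247) / 0.03495 = 0.6372 mg/L.
Required removal = 1 − 0.6372/40.0 = 98.41 %.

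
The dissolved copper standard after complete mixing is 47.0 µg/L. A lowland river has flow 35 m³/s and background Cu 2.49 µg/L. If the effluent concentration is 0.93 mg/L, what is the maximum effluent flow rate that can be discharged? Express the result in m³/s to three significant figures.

1.76 m³/s

2.49 µg/L = 0.00249 mg/L.
47.0 µg/L = 0.047 mg/L.
Mass balance at complete mixing: C_std·(Q_w + Q_r) = Q_w·C_e + Q_r·C_b.
Rearranging, Q_w = Q_r·(C_std − C_b)/(C_e − C_std) = 35·(0.047 − 0.00249) / (0.93 − 0.047) = 1.764 m³/s.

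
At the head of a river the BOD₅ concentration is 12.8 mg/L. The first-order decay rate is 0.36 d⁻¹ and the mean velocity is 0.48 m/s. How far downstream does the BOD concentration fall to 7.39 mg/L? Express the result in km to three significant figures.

From C = C₀·e^(−kt), t = ln(C₀/C)/k = ln(12.8/7.39)/0.36 = 0.5493/0.36 = 1.526 d.
Distance = v·t = 0.48 m/s × 1.318e+05 s = 6.328e+04 m = 63.28 km.

63.3 km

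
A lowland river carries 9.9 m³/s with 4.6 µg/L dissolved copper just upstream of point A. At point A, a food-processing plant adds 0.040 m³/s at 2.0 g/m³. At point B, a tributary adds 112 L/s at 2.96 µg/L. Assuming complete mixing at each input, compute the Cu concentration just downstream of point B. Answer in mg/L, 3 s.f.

0.0125 mg/L

4.6 µg/L = 0.0046 mg/L.
After input A: C = (9.9·0.0046 + 0.04·2) / 9.94 = 0.01263 mg/L.
112 L/s = 0.112 m³/s.
2.96 µg/L = 0.00296 mg/L.
After input B: C = (9.94·0.01263 + 0.112·0.00296) / 10.05 = 0.01252 mg/L.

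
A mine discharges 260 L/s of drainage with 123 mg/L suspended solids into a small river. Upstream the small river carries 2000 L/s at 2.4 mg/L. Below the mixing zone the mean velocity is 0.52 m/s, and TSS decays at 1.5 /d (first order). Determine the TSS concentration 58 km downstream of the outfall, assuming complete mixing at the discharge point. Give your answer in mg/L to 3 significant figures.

260 L/s = 0.26 m³/s.
2000 L/s = 2 m³/s.
After complete mixing, C₀ = (0.26·123 + 2·2.4) / 2.26 = 16.27 mg/L.
Travel time t = 5.8e+04 m / 0.52 m/s = 1.115e+05 s = 1.291 d.
C = 16.27·exp(−1.5·1.291) = 16.27·0.1442 = 2.347 mg/L.

2.35 mg/L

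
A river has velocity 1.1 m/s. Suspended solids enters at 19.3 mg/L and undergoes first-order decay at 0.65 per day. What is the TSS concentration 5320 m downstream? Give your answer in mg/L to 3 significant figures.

18.6 mg/L

Travel time t = 5320 m / 1.1 m/s = 5320/1.1 = 4836 s = 0.05598 d.
First-order decay: C = 19.3·exp(−0.65·0.05598) = 19.3·0.9643 = 18.61 mg/L.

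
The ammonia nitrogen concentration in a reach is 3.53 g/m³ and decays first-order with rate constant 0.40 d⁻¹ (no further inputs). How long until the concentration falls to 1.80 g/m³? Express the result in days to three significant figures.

t = ln(C₀/C)/k = ln(3.53/1.80)/0.40 = 0.6735/0.40 = 1.684 d.

1.68 d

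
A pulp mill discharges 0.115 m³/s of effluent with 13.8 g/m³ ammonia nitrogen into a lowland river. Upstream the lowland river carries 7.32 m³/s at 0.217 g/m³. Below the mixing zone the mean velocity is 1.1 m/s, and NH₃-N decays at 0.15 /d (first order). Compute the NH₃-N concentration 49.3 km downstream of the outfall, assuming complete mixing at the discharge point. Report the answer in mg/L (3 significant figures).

0.395 mg/L

After complete mixing, C₀ = (0.115·13.8 + 7.32·0.217) / 7.435 = 0.4271 mg/L.
Travel time t = 4.93e+04 m / 1.1 m/s = 4.482e+04 s = 0.5187 d.
C = 0.4271·exp(−0.15·0.5187) = 0.4271·0.9251 = 0.3951 mg/L.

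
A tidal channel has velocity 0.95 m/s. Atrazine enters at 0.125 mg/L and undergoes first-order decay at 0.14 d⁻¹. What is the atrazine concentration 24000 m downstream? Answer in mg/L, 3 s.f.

Travel time t = 24000 m / 0.95 m/s = 2.4e+04/0.95 = 2.526e+04 s = 0.2924 d.
First-order decay: C = 0.125·exp(−0.14·0.2924) = 0.125·0.9599 = 0.12 mg/L.

0.120 mg/L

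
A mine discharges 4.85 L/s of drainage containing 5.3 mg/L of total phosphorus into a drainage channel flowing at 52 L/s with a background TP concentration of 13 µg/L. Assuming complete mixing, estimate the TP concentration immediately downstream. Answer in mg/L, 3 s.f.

4.85 L/s = 0.00485 m³/s.
52 L/s = 0.052 m³/s.
13 µg/L = 0.013 mg/L.
Flow-weighted mixing gives C = (0.00485·5.3 + 0.052·0.013) / (0.00485 + 0.052) = 0.02638/0.05685 = 0.464 mg/L.

0.464 mg/L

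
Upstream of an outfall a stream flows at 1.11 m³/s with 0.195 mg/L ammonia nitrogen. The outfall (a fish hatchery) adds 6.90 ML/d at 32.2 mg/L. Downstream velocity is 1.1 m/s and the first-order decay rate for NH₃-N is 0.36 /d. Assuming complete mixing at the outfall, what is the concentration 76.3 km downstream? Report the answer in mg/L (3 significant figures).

1.75 mg/L

6.90 ML/d = 0.07986 m³/s.
After complete mixing, C₀ = (0.07986·32.2 + 1.11·0.195) / 1.19 = 2.343 mg/L.
Travel time t = 7.63e+04 m / 1.1 m/s = 6.936e+04 s = 0.8028 d.
C = 2.343·exp(−0.36·0.8028) = 2.343·0.749 = 1.755 mg/L.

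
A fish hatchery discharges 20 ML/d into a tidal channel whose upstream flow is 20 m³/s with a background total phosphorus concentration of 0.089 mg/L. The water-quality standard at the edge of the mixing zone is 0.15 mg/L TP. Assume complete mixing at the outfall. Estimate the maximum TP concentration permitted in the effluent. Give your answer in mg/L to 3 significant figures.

20 ML/d = 0.2315 m³/s.
Mass balance: 0.15·20.23 = 0.2315·Cₑ + 20·0.089.
Cₑ = (3.035 − 1.78) / 0.2315 = 5.42 mg/L.

5.42 mg/L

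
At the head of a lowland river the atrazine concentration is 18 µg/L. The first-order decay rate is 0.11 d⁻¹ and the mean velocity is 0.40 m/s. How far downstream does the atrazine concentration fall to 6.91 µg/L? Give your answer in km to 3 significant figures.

From C = C₀·e^(−kt), t = ln(C₀/C)/k = ln(18/6.91)/0.11 = 0.9574/0.11 = 8.704 d.
Distance = v·t = 0.40 m/s × 7.52e+05 s = 3.008e+05 m = 300.8 km.

301 km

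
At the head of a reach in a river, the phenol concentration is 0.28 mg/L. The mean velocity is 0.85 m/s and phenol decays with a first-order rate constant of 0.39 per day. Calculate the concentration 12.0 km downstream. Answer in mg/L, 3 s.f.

Travel time t = 12.0 km / 0.85 m/s = 1.2e+04/0.85 = 1.412e+04 s = 0.1634 d.
First-order decay: C = 0.28·exp(−0.39·0.1634) = 0.28·0.9383 = 0.2627 mg/L.

0.263 mg/L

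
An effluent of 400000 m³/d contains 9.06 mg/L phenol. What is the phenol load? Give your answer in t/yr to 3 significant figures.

1320 t/yr

400000 m³/d = 4.63 m³/s.
Mass flux = Q·C = 4.63 m³/s × 9.06 g/m³ = 41.94 g/s.
= 41.94 g/s × 31.56 = 1324 t/yr.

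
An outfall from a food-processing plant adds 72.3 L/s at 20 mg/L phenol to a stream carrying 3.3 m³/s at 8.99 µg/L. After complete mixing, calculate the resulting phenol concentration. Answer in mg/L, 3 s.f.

0.438 mg/L

72.3 L/s = 0.0723 m³/s.
8.99 µg/L = 0.00899 mg/L.
Flow-weighted mixing gives C = (0.0723·20 + 3.3·0.00899) / (0.0723 + 3.3) = 1.476/3.372 = 0.4376 mg/L.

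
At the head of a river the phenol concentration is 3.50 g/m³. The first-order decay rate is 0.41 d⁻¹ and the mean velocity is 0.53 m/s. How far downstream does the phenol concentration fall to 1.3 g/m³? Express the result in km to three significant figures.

111 km

From C = C₀·e^(−kt), t = ln(C₀/C)/k = ln(3.50/1.3)/0.41 = 0.9904/0.41 = 2.416 d.
Distance = v·t = 0.53 m/s × 2.087e+05 s = 1.106e+05 m = 110.6 km.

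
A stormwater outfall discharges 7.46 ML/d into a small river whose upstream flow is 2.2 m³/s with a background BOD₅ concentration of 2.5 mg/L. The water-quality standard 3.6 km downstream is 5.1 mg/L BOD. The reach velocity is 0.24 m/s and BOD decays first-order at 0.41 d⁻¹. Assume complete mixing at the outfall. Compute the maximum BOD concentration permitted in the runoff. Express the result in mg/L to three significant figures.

81.3 mg/L

7.46 ML/d = 0.08634 m³/s.
Travel time to the compliance point: t = 3600/0.24 = 1.5e+04 s = 0.1736 d; decay factor exp(−0.41·0.1736) = 0.9313.
So the concentration just after mixing may be at most 5.1/0.9313 = 5.476 mg/L.
Mass balance: 5.476·2.286 = 0.08634·Cₑ + 2.2·2.5.
Cₑ = (12.52 − 5.5) / 0.08634 = 81.31 mg/L.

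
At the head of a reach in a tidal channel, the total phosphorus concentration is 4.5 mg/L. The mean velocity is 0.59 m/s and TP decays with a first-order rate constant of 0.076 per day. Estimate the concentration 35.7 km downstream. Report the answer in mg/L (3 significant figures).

Travel time t = 35.7 km / 0.59 m/s = 3.57e+04/0.59 = 6.051e+04 s = 0.7003 d.
First-order decay: C = 4.5·exp(−0.076·0.7003) = 4.5·0.9482 = 4.267 mg/L.

4.27 mg/L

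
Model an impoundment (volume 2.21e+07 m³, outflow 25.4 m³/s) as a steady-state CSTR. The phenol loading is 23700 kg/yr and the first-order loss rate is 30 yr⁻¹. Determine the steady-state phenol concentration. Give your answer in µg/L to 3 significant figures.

16.2 µg/L

Outflow Q = 25.4 m³/s × 3.156e+07 s/yr = 8.016e+08 m³/yr.
Steady-state CSTR mass balance: W = Q·C + k·V·C, so C = W/(Q + kV).
Q + kV = 8.016e+08 + 30·2.21e+07 = 1.465e+09 m³/yr.
C = 23700/1.465e+09 = 1.618e-05 kg/m³ = 0.01618 mg/L = 16.18 µg/L.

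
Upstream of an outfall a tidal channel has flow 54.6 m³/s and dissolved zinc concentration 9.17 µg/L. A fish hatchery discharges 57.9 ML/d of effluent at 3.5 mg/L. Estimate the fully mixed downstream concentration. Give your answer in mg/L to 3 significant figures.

57.9 ML/d = 0.6701 m³/s.
9.17 µg/L = 0.00917 mg/L.
Flow-weighted mixing gives C = (0.6701·3.5 + 54.6·0.00917) / (0.6701 + 54.6) = 2.846/55.27 = 0.0515 mg/L.

0.0515 mg/L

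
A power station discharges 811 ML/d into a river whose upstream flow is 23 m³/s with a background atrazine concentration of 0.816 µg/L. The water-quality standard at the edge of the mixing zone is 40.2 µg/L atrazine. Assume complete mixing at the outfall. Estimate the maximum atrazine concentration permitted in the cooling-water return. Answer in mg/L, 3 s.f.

0.137 mg/L

811 ML/d = 9.387 m³/s.
0.816 µg/L = 0.000816 mg/L.
40.2 µg/L = 0.0402 mg/L.
Mass balance: 0.0402·32.39 = 9.387·Cₑ + 23·0.000816.
Cₑ = (1.302 − 0.01877) / 9.387 = 0.1367 mg/L.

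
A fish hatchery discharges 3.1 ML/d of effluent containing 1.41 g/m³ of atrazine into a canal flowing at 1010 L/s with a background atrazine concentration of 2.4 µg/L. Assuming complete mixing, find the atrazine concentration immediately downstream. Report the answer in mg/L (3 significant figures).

3.1 ML/d = 0.03588 m³/s.
1010 L/s = 1.01 m³/s.
2.4 µg/L = 0.0024 mg/L.
By mass balance at complete mixing, C = (0.03588·1.41 + 1.01·0.0024) / (0.03588 + 1.01) = 0.05301/1.046 = 0.05069 mg/L.

0.0507 mg/L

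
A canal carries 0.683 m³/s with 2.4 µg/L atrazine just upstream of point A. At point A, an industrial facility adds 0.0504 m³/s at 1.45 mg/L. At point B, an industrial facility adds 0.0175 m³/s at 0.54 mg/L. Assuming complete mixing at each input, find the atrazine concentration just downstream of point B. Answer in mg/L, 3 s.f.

0.112 mg/L

2.4 µg/L = 0.0024 mg/L.
After input A: C = (0.683·0.0024 + 0.0504·1.45) / 0.7334 = 0.1019 mg/L.
After input B: C = (0.7334·0.1019 + 0.0175·0.54) / 0.7509 = 0.1121 mg/L.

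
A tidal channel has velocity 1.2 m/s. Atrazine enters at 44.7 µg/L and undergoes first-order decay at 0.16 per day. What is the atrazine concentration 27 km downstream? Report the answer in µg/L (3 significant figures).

42.9 µg/L

Travel time t = 27 km / 1.2 m/s = 2.7e+04/1.2 = 2.25e+04 s = 0.2604 d.
First-order decay: C = 44.7·exp(−0.16·0.2604) = 44.7·0.9592 = 42.88 µg/L.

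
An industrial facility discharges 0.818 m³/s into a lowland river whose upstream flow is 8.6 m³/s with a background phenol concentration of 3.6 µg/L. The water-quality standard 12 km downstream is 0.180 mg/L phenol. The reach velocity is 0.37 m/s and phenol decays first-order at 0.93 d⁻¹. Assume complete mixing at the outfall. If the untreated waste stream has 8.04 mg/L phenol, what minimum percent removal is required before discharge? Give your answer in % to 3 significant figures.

3.6 µg/L = 0.0036 mg/L.
Travel time to the compliance point: t = 1.2e+04/0.37 = 3.243e+04 s = 0.3754 d; decay factor exp(−0.93·0.3754) = 0.7053.
So the concentration just after mixing may be at most 0.18/0.7053 = 0.2552 mg/L.
Mass balance: 0.2552·9.418 = 0.818·Cₑ + 8.6·0.0036.
Cₑ = (2.403 − 0.03096) / 0.818 = 2.9 mg/L.
Required removal = 1 − 2.9/8.04 = 63.93 %.

63.9 %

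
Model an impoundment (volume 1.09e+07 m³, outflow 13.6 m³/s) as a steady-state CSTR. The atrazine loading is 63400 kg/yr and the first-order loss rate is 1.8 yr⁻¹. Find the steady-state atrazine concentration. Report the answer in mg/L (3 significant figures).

Outflow Q = 13.6 m³/s × 3.156e+07 s/yr = 4.292e+08 m³/yr.
Steady-state CSTR mass balance: W = Q·C + k·V·C, so C = W/(Q + kV).
Q + kV = 4.292e+08 + 1.8·1.09e+07 = 4.488e+08 m³/yr.
C = 63400/4.488e+08 = 0.0001413 kg/m³ = 0.1413 mg/L.

0.141 mg/L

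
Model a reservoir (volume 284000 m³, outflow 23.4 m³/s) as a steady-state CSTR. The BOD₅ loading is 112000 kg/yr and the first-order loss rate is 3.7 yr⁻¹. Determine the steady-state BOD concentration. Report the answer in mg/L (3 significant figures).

0.151 mg/L

Outflow Q = 23.4 m³/s × 3.156e+07 s/yr = 7.384e+08 m³/yr.
Steady-state CSTR mass balance: W = Q·C + k·V·C, so C = W/(Q + kV).
Q + kV = 7.384e+08 + 3.7·284000 = 7.395e+08 m³/yr.
C = 112000/7.395e+08 = 0.0001515 kg/m³ = 0.1515 mg/L.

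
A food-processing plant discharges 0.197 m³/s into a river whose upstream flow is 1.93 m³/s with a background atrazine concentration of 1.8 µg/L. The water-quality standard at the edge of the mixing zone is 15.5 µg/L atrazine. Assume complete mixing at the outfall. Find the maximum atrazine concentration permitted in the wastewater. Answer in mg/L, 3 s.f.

1.8 µg/L = 0.0018 mg/L.
15.5 µg/L = 0.0155 mg/L.
Mass balance: 0.0155·2.127 = 0.197·Cₑ + 1.93·0.0018.
Cₑ = (0.03297 − 0.003474) / 0.197 = 0.1497 mg/L.

0.150 mg/L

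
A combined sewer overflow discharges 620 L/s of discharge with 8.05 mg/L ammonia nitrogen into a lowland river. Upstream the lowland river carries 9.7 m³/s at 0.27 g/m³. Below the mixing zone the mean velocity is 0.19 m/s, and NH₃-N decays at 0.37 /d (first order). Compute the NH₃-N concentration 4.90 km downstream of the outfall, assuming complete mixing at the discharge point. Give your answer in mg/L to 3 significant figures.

0.660 mg/L

620 L/s = 0.62 m³/s.
After complete mixing, C₀ = (0.62·8.05 + 9.7·0.27) / 10.32 = 0.7374 mg/L.
Travel time t = 4900 m / 0.19 m/s = 2.579e+04 s = 0.2985 d.
C = 0.7374·exp(−0.37·0.2985) = 0.7374·0.8954 = 0.6603 mg/L.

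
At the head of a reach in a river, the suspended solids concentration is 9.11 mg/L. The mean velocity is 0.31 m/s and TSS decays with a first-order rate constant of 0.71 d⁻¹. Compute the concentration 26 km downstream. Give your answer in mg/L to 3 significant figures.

4.57 mg/L

Travel time t = 26 km / 0.31 m/s = 2.6e+04/0.31 = 8.387e+04 s = 0.9707 d.
First-order decay: C = 9.11·exp(−0.71·0.9707) = 9.11·0.502 = 4.573 mg/L.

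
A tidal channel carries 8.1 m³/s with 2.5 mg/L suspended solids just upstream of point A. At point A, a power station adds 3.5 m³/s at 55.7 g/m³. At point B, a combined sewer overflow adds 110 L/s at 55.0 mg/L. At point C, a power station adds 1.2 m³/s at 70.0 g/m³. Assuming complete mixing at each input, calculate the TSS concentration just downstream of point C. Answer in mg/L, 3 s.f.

23.6 mg/L

After input A: C = (8.1·2.5 + 3.5·55.7) / 11.6 = 18.55 mg/L.
110 L/s = 0.11 m³/s.
After input B: C = (11.6·18.55 + 0.11·55) / 11.71 = 18.89 mg/L.
After input C: C = (11.71·18.89 + 1.2·70) / 12.91 = 23.64 mg/L.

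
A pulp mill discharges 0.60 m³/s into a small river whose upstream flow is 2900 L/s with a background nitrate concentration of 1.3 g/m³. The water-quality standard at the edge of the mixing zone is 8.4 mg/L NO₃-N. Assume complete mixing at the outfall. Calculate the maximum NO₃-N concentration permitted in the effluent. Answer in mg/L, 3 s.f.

42.7 mg/L

2900 L/s = 2.9 m³/s.
Mass balance: 8.4·3.5 = 0.6·Cₑ + 2.9·1.3.
Cₑ = (29.4 − 3.77) / 0.6 = 42.72 mg/L.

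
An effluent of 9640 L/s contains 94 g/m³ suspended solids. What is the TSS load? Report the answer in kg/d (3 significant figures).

78300 kg/d

9640 L/s = 9.64 m³/s.
Mass flux = Q·C = 9.64 m³/s × 94 g/m³ = 906.2 g/s.
= 906.2 g/s × 86.4 = 7.829e+04 kg/d.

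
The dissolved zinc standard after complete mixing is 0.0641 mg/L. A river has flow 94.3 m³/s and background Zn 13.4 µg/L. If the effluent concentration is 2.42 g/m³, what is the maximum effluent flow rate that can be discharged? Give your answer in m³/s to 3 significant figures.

13.4 µg/L = 0.0134 mg/L.
Mass balance at complete mixing: C_std·(Q_w + Q_r) = Q_w·C_e + Q_r·C_b.
Rearranging, Q_w = Q_r·(C_std − C_b)/(C_e − C_std) = 94.3·(0.0641 − 0.0134) / (2.42 − 0.0641) = 2.029 m³/s.

2.03 m³/s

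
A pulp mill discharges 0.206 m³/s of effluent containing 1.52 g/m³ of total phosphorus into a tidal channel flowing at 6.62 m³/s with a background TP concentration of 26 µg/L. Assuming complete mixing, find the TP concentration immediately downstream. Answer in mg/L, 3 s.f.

0.0711 mg/L

26 µg/L = 0.026 mg/L.
Flow-weighted mixing gives C = (0.206·1.52 + 6.62·0.026) / (0.206 + 6.62) = 0.4852/6.826 = 0.07109 mg/L.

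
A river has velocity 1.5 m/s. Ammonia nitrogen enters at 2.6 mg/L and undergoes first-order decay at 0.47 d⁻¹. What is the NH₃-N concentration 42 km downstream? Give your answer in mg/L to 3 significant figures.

2.23 mg/L

Travel time t = 42 km / 1.5 m/s = 4.2e+04/1.5 = 2.8e+04 s = 0.3241 d.
First-order decay: C = 2.6·exp(−0.47·0.3241) = 2.6·0.8587 = 2.233 mg/L.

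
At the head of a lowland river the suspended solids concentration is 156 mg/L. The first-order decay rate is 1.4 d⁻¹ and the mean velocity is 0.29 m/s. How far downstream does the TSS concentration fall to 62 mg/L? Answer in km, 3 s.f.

From C = C₀·e^(−kt), t = ln(C₀/C)/k = ln(156/62)/1.4 = 0.9227/1.4 = 0.6591 d.
Distance = v·t = 0.29 m/s × 5.695e+04 s = 1.651e+04 m = 16.51 km.

16.5 km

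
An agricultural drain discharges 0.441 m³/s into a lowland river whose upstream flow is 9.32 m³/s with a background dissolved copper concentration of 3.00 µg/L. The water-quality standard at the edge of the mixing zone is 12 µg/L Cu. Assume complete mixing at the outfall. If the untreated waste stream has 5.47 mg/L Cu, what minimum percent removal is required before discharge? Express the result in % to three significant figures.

96.3 %

3.00 µg/L = 0.003 mg/L.
12 µg/L = 0.012 mg/L.
Mass balance: 0.012·9.761 = 0.441·Cₑ + 9.32·0.003.
Cₑ = (0.1171 − 0.02796) / 0.441 = 0.2022 mg/L.
Required removal = 1 − 0.2022/5.47 = 96.3 %.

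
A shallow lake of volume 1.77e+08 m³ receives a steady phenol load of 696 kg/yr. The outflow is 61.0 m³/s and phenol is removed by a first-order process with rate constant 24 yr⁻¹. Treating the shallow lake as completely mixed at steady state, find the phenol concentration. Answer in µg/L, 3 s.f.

Outflow Q = 61.0 m³/s × 3.156e+07 s/yr = 1.925e+09 m³/yr.
Steady-state CSTR mass balance: W = Q·C + k·V·C, so C = W/(Q + kV).
Q + kV = 1.925e+09 + 24·1.77e+08 = 6.173e+09 m³/yr.
C = 696/6.173e+09 = 1.127e-07 kg/m³ = 0.0001127 mg/L = 0.1127 µg/L.

0.113 µg/L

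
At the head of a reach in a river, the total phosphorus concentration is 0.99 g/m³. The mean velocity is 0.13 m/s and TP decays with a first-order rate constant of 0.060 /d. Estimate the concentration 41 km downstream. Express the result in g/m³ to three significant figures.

Travel time t = 41 km / 0.13 m/s = 4.1e+04/0.13 = 3.154e+05 s = 3.65 d.
First-order decay: C = 0.99·exp(−0.060·3.65) = 0.99·0.8033 = 0.7953 g/m³.

0.795 g/m³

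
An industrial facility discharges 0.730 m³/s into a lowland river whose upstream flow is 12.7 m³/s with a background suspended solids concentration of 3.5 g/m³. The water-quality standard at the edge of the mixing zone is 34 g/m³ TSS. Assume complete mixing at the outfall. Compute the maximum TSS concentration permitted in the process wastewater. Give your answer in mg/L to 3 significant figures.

Mass balance: 34·13.43 = 0.73·Cₑ + 12.7·3.5.
Cₑ = (456.6 − 44.45) / 0.73 = 564.6 mg/L.

565 mg/L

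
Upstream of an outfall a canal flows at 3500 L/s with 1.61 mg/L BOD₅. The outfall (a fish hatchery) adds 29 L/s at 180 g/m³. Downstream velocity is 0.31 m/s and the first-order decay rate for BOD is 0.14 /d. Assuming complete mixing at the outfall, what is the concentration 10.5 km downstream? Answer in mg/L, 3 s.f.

2.91 mg/L

29 L/s = 0.029 m³/s.
3500 L/s = 3.5 m³/s.
After complete mixing, C₀ = (0.029·180 + 3.5·1.61) / 3.529 = 3.076 mg/L.
Travel time t = 1.05e+04 m / 0.31 m/s = 3.387e+04 s = 0.392 d.
C = 3.076·exp(−0.14·0.392) = 3.076·0.9466 = 2.912 mg/L.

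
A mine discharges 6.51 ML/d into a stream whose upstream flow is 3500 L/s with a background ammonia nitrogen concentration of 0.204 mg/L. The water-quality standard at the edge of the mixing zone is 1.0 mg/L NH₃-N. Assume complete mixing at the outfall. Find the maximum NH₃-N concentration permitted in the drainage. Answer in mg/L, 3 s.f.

38.0 mg/L

6.51 ML/d = 0.07535 m³/s.
3500 L/s = 3.5 m³/s.
Mass balance: 1·3.575 = 0.07535·Cₑ + 3.5·0.204.
Cₑ = (3.575 − 0.714) / 0.07535 = 37.98 mg/L.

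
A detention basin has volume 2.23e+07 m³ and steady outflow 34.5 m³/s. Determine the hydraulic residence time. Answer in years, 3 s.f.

0.0205 yr

Q = 34.5 m³/s × 3.156e+07 s/yr = 1.089e+09 m³/yr.
Hydraulic residence time τ = V/Q = 2.23e+07/1.089e+09 = 0.02048 yr.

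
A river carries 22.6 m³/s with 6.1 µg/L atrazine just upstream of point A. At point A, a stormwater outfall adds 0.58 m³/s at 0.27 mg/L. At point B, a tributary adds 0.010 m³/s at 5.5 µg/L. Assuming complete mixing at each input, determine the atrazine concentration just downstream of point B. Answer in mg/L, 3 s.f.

6.1 µg/L = 0.0061 mg/L.
After input A: C = (22.6·0.0061 + 0.58·0.27) / 23.18 = 0.0127 mg/L.
5.5 µg/L = 0.0055 mg/L.
After input B: C = (23.18·0.0127 + 0.01·0.0055) / 23.19 = 0.0127 mg/L.

0.0127 mg/L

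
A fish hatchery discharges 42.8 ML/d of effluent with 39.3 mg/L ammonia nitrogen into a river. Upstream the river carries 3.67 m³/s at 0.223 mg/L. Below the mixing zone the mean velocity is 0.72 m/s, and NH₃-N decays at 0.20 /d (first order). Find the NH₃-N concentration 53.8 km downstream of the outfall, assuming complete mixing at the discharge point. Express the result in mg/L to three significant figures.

42.8 ML/d = 0.4954 m³/s.
After complete mixing, C₀ = (0.4954·39.3 + 3.67·0.223) / 4.165 = 4.87 mg/L.
Travel time t = 5.38e+04 m / 0.72 m/s = 7.472e+04 s = 0.8648 d.
C = 4.87·exp(−0.20·0.8648) = 4.87·0.8412 = 4.097 mg/L.

4.10 mg/L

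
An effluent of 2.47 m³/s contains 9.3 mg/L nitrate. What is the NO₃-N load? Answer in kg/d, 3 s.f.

Mass flux = Q·C = 2.47 m³/s × 9.3 g/m³ = 22.97 g/s.
= 22.97 g/s × 86.4 = 1985 kg/d.

1980 kg/d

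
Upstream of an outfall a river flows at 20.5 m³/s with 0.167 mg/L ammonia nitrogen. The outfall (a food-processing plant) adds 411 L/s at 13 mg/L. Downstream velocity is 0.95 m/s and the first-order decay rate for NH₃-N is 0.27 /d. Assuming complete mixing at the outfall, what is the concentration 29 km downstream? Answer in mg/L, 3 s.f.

411 L/s = 0.411 m³/s.
After complete mixing, C₀ = (0.411·13 + 20.5·0.167) / 20.91 = 0.4192 mg/L.
Travel time t = 2.9e+04 m / 0.95 m/s = 3.053e+04 s = 0.3533 d.
C = 0.4192·exp(−0.27·0.3533) = 0.4192·0.909 = 0.3811 mg/L.

0.381 mg/L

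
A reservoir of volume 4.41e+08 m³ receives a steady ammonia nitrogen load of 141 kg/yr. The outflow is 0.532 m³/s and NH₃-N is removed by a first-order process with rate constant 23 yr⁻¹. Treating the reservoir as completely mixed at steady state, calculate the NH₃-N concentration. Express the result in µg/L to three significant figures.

0.0139 µg/L

Outflow Q = 0.532 m³/s × 3.156e+07 s/yr = 1.679e+07 m³/yr.
Steady-state CSTR mass balance: W = Q·C + k·V·C, so C = W/(Q + kV).
Q + kV = 1.679e+07 + 23·4.41e+08 = 1.016e+10 m³/yr.
C = 141/1.016e+10 = 1.388e-08 kg/m³ = 1.388e-05 mg/L = 0.01388 µg/L.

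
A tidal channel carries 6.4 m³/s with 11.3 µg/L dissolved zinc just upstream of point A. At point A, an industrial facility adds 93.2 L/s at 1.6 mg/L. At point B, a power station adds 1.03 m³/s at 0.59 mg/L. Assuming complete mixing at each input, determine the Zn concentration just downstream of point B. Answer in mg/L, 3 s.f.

0.110 mg/L

11.3 µg/L = 0.0113 mg/L.
93.2 L/s = 0.0932 m³/s.
After input A: C = (6.4·0.0113 + 0.0932·1.6) / 6.493 = 0.0341 mg/L.
After input B: C = (6.493·0.0341 + 1.03·0.59) / 7.523 = 0.1102 mg/L.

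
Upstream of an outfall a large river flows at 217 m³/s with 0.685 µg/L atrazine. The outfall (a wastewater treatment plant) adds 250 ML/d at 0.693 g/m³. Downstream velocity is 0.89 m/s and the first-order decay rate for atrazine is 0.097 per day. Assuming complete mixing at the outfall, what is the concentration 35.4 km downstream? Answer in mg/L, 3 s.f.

250 ML/d = 2.894 m³/s.
0.685 µg/L = 0.000685 mg/L.
After complete mixing, C₀ = (2.894·0.693 + 217·0.000685) / 219.9 = 0.009795 mg/L.
Travel time t = 3.54e+04 m / 0.89 m/s = 3.978e+04 s = 0.4604 d.
C = 0.009795·exp(−0.097·0.4604) = 0.009795·0.9563 = 0.009367 mg/L.

0.00937 mg/L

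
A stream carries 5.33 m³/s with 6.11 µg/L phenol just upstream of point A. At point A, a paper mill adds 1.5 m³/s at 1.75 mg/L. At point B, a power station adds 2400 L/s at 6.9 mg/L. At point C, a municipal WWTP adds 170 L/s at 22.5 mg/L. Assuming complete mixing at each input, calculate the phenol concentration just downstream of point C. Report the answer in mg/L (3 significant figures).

2.45 mg/L

6.11 µg/L = 0.00611 mg/L.
After input A: C = (5.33·0.00611 + 1.5·1.75) / 6.83 = 0.3891 mg/L.
2400 L/s = 2.4 m³/s.
After input B: C = (6.83·0.3891 + 2.4·6.9) / 9.23 = 2.082 mg/L.
170 L/s = 0.17 m³/s.
After input C: C = (9.23·2.082 + 0.17·22.5) / 9.4 = 2.451 mg/L.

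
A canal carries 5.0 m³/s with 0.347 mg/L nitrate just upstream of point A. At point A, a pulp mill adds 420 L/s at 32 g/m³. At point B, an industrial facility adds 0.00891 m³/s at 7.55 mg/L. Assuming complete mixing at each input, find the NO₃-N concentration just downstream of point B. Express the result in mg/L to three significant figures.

420 L/s = 0.42 m³/s.
After input A: C = (5·0.347 + 0.42·32) / 5.42 = 2.8 mg/L.
After input B: C = (5.42·2.8 + 0.00891·7.55) / 5.429 = 2.808 mg/L.

2.81 mg/L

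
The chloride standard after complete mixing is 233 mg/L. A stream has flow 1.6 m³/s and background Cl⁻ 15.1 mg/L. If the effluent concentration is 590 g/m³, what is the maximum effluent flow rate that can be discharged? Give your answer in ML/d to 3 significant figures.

Mass balance at complete mixing: C_std·(Q_w + Q_r) = Q_w·C_e + Q_r·C_b.
Rearranging, Q_w = Q_r·(C_std − C_b)/(C_e − C_std) = 1.6·(233 − 15.1) / (590 − 233) = 0.9766 m³/s.
= 84.38 ML/d.

84.4 ML/d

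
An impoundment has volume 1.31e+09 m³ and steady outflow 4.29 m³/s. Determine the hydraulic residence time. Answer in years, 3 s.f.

9.68 yr

Q = 4.29 m³/s × 3.156e+07 s/yr = 1.354e+08 m³/yr.
Hydraulic residence time τ = V/Q = 1.31e+09/1.354e+08 = 9.676 yr.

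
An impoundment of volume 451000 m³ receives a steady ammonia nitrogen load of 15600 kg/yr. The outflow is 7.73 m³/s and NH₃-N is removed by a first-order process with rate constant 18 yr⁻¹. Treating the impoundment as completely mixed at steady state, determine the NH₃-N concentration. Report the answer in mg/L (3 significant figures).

0.0619 mg/L

Outflow Q = 7.73 m³/s × 3.156e+07 s/yr = 2.439e+08 m³/yr.
Steady-state CSTR mass balance: W = Q·C + k·V·C, so C = W/(Q + kV).
Q + kV = 2.439e+08 + 18·451000 = 2.521e+08 m³/yr.
C = 15600/2.521e+08 = 6.189e-05 kg/m³ = 0.06189 mg/L.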